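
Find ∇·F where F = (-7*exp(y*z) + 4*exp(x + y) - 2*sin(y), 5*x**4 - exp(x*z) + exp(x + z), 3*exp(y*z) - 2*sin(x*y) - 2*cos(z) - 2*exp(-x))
3*y*exp(y*z) + 4*exp(x + y) + 2*sin(z)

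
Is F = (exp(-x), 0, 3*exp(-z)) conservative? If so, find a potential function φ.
Yes, F is conservative. φ = -3*exp(-z) - exp(-x)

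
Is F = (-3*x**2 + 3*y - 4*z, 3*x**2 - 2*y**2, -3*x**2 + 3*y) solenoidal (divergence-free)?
No, ∇·F = -6*x - 4*y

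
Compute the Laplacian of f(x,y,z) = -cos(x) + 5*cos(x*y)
-5*x**2*cos(x*y) - 5*y**2*cos(x*y) + cos(x)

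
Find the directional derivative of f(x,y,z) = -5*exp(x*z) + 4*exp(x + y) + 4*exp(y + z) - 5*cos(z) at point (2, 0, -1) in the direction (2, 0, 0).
(5 + 4*exp(4))*exp(-2)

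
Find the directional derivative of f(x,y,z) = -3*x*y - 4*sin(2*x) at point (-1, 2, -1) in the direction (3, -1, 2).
-3*sqrt(14)*(8*cos(2) + 7)/14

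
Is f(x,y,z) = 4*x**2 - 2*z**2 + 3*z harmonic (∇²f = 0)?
No, ∇²f = 4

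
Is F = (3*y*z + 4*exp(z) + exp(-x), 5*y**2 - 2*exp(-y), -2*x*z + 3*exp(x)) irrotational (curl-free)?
No, ∇×F = (0, 3*y + 2*z - 3*exp(x) + 4*exp(z), -3*z)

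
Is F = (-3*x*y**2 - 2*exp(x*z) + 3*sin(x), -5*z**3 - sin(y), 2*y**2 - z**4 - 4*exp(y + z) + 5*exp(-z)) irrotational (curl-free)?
No, ∇×F = (4*y + 15*z**2 - 4*exp(y + z), -2*x*exp(x*z), 6*x*y)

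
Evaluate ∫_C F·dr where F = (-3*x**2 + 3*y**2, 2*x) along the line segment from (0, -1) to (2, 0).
-4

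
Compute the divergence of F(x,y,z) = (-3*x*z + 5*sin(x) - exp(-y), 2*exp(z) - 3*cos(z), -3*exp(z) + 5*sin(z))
-3*z - 3*exp(z) + 5*cos(x) + 5*cos(z)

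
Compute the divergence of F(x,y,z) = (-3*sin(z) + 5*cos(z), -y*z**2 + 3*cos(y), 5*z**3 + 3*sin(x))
14*z**2 - 3*sin(y)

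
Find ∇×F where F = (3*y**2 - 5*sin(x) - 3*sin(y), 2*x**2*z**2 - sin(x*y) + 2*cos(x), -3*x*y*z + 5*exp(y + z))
(-4*x**2*z - 3*x*z + 5*exp(y + z), 3*y*z, 4*x*z**2 - y*cos(x*y) - 6*y - 2*sin(x) + 3*cos(y))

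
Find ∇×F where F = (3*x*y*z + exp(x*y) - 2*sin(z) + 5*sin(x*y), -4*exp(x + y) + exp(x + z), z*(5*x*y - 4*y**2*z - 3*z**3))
(z*(5*x - 8*y*z) - exp(x + z), 3*x*y - 5*y*z - 2*cos(z), -3*x*z - x*exp(x*y) - 5*x*cos(x*y) - 4*exp(x + y) + exp(x + z))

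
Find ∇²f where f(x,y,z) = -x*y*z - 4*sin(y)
4*sin(y)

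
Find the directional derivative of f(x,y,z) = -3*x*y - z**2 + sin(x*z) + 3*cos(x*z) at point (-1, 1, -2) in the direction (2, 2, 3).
sqrt(17)*(-7*cos(2) + 12 + 21*sin(2))/17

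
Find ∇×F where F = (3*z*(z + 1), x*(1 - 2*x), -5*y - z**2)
(-5, 6*z + 3, 1 - 4*x)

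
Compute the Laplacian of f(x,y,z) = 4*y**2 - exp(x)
8 - exp(x)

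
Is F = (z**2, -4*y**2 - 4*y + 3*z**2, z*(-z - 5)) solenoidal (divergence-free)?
No, ∇·F = -8*y - 2*z - 9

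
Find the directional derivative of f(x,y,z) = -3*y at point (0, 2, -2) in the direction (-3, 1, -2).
-3*sqrt(14)/14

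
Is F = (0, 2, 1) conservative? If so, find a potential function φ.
Yes, F is conservative. φ = 2*y + z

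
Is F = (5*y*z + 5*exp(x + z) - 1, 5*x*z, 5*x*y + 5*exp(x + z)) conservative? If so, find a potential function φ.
Yes, F is conservative. φ = 5*x*y*z - x + 5*exp(x + z)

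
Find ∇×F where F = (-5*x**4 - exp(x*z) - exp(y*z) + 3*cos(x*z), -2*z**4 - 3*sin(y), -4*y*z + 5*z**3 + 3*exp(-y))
(8*z**3 - 4*z - 3*exp(-y), -x*exp(x*z) - 3*x*sin(x*z) - y*exp(y*z), z*exp(y*z))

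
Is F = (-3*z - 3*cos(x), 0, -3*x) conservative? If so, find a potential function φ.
Yes, F is conservative. φ = -3*x*z - 3*sin(x)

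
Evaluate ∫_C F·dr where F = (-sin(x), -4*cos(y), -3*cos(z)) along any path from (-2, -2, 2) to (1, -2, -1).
-cos(2) + cos(1) + 3*sin(1) + 3*sin(2)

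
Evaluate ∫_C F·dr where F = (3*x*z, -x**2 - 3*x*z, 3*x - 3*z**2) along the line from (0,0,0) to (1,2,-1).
-1/6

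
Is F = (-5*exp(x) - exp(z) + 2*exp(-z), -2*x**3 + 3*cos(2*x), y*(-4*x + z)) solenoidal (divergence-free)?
No, ∇·F = y - 5*exp(x)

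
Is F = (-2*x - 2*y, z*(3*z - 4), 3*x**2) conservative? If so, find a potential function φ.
No, ∇×F = (4 - 6*z, -6*x, 2) ≠ 0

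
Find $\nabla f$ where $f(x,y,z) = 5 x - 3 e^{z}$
(5, 0, -3*exp(z))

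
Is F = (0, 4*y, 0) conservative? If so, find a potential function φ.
Yes, F is conservative. φ = 2*y**2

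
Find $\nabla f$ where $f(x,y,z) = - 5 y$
(0, -5, 0)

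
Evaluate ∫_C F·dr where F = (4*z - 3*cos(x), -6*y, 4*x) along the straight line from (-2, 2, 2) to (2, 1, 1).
33 - 6*sin(2)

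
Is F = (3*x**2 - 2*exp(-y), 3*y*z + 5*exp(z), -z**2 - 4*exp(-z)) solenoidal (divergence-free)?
No, ∇·F = 6*x + z + 4*exp(-z)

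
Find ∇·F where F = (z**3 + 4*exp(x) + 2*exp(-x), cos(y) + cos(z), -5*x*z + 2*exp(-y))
-5*x + 4*exp(x) - sin(y) - 2*exp(-x)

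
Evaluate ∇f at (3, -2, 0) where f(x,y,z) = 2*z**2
(0, 0, 0)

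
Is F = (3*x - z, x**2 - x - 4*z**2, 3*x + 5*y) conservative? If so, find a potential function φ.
No, ∇×F = (8*z + 5, -4, 2*x - 1) ≠ 0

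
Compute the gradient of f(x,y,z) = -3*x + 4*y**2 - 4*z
(-3, 8*y, -4)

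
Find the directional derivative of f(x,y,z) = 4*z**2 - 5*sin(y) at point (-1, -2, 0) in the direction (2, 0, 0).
0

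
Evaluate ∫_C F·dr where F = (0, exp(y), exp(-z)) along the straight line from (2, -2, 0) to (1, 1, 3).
(-E - 1 + exp(3) + exp(4))*exp(-3)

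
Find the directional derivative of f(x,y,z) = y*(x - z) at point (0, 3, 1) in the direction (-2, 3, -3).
0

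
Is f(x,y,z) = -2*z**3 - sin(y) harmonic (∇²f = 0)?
No, ∇²f = -12*z + sin(y)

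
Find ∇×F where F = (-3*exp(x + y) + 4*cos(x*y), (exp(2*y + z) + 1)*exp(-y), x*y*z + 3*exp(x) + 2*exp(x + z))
(x*z - exp(y + z), -y*z - 3*exp(x) - 2*exp(x + z), 4*x*sin(x*y) + 3*exp(x + y))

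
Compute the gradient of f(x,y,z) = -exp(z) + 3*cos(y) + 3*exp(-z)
(0, -3*sin(y), -exp(z) - 3*exp(-z))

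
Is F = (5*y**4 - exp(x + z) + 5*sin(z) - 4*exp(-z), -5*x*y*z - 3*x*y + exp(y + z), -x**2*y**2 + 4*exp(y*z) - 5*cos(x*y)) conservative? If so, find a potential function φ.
No, ∇×F = (-2*x**2*y + 5*x*y + 5*x*sin(x*y) + 4*z*exp(y*z) - exp(y + z), 2*x*y**2 - 5*y*sin(x*y) - exp(x + z) + 5*cos(z) + 4*exp(-z), y*(-20*y**2 - 5*z - 3)) ≠ 0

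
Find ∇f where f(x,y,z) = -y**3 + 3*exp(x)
(3*exp(x), -3*y**2, 0)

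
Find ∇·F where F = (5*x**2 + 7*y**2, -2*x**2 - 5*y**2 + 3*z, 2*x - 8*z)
10*x - 10*y - 8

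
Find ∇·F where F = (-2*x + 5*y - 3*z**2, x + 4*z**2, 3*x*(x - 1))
-2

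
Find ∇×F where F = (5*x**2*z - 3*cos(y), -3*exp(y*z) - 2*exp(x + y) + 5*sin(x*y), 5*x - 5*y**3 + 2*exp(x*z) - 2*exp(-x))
(3*y*(-5*y + exp(y*z)), 5*x**2 - 2*z*exp(x*z) - 5 - 2*exp(-x), 5*y*cos(x*y) - 2*exp(x + y) - 3*sin(y))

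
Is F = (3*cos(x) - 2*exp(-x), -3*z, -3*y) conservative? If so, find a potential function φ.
Yes, F is conservative. φ = -3*y*z + 3*sin(x) + 2*exp(-x)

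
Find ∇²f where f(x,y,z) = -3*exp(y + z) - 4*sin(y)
-6*exp(y + z) + 4*sin(y)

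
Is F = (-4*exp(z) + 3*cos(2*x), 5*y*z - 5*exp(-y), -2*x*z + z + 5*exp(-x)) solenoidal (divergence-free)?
No, ∇·F = -2*x + 5*z - 6*sin(2*x) + 1 + 5*exp(-y)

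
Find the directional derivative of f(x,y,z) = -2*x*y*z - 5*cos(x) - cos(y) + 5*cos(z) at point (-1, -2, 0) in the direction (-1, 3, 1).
sqrt(11)*(-4 - 3*sin(2) + 5*sin(1))/11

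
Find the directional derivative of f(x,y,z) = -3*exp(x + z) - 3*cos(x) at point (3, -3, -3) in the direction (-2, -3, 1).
3*sqrt(14)*(1 - 2*sin(3))/14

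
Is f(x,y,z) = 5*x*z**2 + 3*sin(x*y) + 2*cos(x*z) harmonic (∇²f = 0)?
No, ∇²f = -3*x**2*sin(x*y) - 2*x*(x*cos(x*z) - 5) - 3*y**2*sin(x*y) - 2*z**2*cos(x*z)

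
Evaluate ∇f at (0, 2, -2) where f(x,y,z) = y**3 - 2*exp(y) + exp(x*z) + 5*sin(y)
(-2, -2*exp(2) + 5*cos(2) + 12, 0)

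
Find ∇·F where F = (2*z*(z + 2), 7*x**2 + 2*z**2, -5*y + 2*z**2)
4*z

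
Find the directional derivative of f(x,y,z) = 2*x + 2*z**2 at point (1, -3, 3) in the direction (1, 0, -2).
-22*sqrt(5)/5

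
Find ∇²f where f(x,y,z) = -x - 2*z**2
-4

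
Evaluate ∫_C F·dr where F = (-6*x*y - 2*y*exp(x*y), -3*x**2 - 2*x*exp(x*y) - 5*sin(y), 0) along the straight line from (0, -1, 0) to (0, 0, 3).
5 - 5*cos(1)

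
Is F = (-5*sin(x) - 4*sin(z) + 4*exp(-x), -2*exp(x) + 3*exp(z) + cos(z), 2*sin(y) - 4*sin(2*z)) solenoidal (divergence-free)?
No, ∇·F = -5*cos(x) - 8*cos(2*z) - 4*exp(-x)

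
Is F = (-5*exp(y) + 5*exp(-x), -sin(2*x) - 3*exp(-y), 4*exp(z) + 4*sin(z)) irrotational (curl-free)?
No, ∇×F = (0, 0, 5*exp(y) - 2*cos(2*x))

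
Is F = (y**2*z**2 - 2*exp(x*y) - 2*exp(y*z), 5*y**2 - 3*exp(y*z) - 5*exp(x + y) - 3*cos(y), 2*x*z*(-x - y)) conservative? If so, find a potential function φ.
No, ∇×F = (-2*x*z + 3*y*exp(y*z), 2*x*z + 2*y**2*z - 2*y*exp(y*z) + 2*z*(x + y), 2*x*exp(x*y) - 2*y*z**2 + 2*z*exp(y*z) - 5*exp(x + y)) ≠ 0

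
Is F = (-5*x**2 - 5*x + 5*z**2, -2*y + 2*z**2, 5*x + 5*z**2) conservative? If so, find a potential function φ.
No, ∇×F = (-4*z, 10*z - 5, 0) ≠ 0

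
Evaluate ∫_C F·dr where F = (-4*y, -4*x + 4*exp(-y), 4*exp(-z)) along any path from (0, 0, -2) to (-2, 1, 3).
-4*exp(-1) - 4*exp(-3) + 12 + 4*exp(2)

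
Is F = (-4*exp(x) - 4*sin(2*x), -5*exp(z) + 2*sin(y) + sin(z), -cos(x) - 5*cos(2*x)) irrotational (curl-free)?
No, ∇×F = (5*exp(z) - cos(z), -(20*cos(x) + 1)*sin(x), 0)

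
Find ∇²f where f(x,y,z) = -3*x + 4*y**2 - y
8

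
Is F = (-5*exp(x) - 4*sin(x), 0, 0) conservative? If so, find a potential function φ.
Yes, F is conservative. φ = -5*exp(x) + 4*cos(x)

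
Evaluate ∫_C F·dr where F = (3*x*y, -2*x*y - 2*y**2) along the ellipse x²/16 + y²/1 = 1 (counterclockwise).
0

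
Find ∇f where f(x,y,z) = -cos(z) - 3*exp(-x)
(3*exp(-x), 0, sin(z))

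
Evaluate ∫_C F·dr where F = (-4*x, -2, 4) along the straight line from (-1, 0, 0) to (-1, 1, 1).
2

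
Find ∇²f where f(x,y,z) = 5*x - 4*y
0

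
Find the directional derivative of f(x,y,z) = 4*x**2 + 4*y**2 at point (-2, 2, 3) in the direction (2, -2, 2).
-32*sqrt(3)/3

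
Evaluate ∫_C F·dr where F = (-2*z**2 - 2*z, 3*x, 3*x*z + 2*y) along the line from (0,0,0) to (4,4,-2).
88/3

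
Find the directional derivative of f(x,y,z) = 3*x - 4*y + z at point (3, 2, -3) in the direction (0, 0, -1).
-1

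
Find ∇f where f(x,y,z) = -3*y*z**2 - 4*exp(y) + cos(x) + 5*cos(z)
(-sin(x), -3*z**2 - 4*exp(y), -6*y*z - 5*sin(z))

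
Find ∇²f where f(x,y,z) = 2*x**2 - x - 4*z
4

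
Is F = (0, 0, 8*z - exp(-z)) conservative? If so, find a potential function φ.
Yes, F is conservative. φ = 4*z**2 + exp(-z)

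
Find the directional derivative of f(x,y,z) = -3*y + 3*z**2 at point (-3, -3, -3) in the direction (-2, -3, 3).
-45*sqrt(22)/22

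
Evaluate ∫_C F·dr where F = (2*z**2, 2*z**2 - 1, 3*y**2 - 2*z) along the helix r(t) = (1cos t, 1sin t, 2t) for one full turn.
2*pi*(19 + 8*pi)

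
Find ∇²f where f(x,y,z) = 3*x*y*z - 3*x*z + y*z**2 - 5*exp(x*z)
-5*x**2*exp(x*z) + 2*y - 5*z**2*exp(x*z)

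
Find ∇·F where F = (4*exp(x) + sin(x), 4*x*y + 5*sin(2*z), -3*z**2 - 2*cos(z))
4*x - 6*z + 4*exp(x) + 2*sin(z) + cos(x)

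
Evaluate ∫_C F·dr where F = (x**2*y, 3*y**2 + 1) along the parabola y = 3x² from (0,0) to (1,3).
153/5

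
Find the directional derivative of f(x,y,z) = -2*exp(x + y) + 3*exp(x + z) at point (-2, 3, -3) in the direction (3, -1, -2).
sqrt(14)*(3 - 4*exp(6))*exp(-5)/14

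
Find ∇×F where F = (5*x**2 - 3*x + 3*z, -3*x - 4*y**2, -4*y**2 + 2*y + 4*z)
(2 - 8*y, 3, -3)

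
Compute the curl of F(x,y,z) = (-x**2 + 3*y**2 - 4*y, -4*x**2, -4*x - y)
(-1, 4, -8*x - 6*y + 4)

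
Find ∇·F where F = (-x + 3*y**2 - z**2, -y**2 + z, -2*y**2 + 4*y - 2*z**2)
-2*y - 4*z - 1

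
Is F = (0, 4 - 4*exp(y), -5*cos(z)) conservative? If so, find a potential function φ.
Yes, F is conservative. φ = 4*y - 4*exp(y) - 5*sin(z)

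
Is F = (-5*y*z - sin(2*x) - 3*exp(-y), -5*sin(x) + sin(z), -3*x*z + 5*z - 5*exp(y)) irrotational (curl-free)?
No, ∇×F = (-5*exp(y) - cos(z), -5*y + 3*z, 5*z - 5*cos(x) - 3*exp(-y))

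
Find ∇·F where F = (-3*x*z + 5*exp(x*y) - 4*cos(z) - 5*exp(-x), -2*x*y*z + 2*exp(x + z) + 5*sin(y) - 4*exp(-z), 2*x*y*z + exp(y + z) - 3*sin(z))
2*x*y - 2*x*z + 5*y*exp(x*y) - 3*z + exp(y + z) + 5*cos(y) - 3*cos(z) + 5*exp(-x)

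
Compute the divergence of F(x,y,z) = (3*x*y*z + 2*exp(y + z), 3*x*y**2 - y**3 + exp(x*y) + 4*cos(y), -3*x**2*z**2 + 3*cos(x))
-6*x**2*z + 6*x*y + x*exp(x*y) - 3*y**2 + 3*y*z - 4*sin(y)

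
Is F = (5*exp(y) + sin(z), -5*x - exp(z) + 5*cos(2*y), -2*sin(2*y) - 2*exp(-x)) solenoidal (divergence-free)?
No, ∇·F = -10*sin(2*y)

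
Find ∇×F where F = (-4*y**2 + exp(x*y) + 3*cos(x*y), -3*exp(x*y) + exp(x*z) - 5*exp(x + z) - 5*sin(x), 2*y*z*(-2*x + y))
(-4*x*z - x*exp(x*z) + 4*y*z + 5*exp(x + z), 4*y*z, -x*exp(x*y) + 3*x*sin(x*y) - 3*y*exp(x*y) + 8*y + z*exp(x*z) - 5*exp(x + z) - 5*cos(x))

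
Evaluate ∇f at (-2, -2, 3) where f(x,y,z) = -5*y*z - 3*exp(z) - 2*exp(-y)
(0, -15 + 2*exp(2), 10 - 3*exp(3))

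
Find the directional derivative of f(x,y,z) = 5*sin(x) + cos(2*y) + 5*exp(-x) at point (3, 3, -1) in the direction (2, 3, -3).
sqrt(22)*(5*exp(3)*cos(3) - 5 - 3*exp(3)*sin(6))*exp(-3)/11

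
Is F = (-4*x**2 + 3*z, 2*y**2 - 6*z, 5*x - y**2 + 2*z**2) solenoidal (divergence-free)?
No, ∇·F = -8*x + 4*y + 4*z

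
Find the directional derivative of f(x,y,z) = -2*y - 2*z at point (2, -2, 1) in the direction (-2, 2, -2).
0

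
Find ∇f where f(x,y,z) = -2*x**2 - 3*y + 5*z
(-4*x, -3, 5)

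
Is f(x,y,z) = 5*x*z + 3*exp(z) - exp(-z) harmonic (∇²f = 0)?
No, ∇²f = 3*exp(z) - exp(-z)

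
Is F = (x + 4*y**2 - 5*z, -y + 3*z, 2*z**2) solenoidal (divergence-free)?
No, ∇·F = 4*z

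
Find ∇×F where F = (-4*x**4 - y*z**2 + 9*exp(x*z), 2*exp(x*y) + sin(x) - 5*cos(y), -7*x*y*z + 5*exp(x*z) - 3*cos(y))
(-7*x*z + 3*sin(y), 9*x*exp(x*z) + 5*y*z - 5*z*exp(x*z), 2*y*exp(x*y) + z**2 + cos(x))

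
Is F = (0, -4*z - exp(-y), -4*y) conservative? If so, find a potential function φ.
Yes, F is conservative. φ = -4*y*z + exp(-y)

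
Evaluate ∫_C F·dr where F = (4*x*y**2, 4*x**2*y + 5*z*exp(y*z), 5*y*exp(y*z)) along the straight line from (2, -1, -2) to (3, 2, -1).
64 - 10*sinh(2)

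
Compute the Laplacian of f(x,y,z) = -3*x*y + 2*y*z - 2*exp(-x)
-2*exp(-x)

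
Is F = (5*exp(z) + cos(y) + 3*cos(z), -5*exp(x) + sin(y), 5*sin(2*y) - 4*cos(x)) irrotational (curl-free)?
No, ∇×F = (10*cos(2*y), 5*exp(z) - 4*sin(x) - 3*sin(z), -5*exp(x) + sin(y))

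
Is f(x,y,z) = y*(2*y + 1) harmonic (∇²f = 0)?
No, ∇²f = 4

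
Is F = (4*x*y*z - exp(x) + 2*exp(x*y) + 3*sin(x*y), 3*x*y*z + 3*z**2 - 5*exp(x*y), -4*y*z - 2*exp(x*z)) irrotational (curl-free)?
No, ∇×F = (-3*x*y - 10*z, 4*x*y + 2*z*exp(x*z), -4*x*z - 2*x*exp(x*y) - 3*x*cos(x*y) + 3*y*z - 5*y*exp(x*y))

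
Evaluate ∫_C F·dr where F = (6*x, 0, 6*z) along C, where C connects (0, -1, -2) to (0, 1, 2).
0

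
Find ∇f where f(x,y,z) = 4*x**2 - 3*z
(8*x, 0, -3)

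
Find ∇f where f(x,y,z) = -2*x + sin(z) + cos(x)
(-sin(x) - 2, 0, cos(z))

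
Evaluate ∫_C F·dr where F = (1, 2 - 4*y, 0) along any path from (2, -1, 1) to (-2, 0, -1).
0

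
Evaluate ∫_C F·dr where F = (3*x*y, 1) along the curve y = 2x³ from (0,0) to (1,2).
16/5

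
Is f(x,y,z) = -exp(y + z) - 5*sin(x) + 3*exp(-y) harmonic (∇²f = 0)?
No, ∇²f = -2*exp(y + z) + 5*sin(x) + 3*exp(-y)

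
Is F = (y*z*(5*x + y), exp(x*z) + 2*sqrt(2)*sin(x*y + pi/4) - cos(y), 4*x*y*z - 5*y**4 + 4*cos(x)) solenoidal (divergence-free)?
No, ∇·F = 4*x*y + 2*sqrt(2)*x*cos(x*y + pi/4) + 5*y*z + sin(y)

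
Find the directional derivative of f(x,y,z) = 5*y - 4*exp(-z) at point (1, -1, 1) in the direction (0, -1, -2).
sqrt(5)*(-E - 8/5)*exp(-1)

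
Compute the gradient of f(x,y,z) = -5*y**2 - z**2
(0, -10*y, -2*z)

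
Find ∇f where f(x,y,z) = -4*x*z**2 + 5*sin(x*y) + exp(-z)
(5*y*cos(x*y) - 4*z**2, 5*x*cos(x*y), -8*x*z - exp(-z))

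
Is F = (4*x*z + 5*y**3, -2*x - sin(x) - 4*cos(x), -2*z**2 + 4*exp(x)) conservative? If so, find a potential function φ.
No, ∇×F = (0, 4*x - 4*exp(x), -15*y**2 + 4*sin(x) - cos(x) - 2) ≠ 0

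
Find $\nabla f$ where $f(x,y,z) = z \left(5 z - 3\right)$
(0, 0, 10*z - 3)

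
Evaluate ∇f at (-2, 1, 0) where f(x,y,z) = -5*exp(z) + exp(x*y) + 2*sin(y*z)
(exp(-2), -2*exp(-2), -3)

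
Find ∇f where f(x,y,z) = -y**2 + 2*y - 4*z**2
(0, 2 - 2*y, -8*z)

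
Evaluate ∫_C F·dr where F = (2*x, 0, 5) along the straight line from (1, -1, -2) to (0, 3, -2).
-1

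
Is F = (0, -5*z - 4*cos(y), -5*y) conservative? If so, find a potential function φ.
Yes, F is conservative. φ = -5*y*z - 4*sin(y)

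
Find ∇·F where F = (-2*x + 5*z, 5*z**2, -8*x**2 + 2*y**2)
-2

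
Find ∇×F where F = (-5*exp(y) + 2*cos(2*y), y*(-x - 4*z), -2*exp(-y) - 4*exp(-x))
(4*y + 2*exp(-y), -4*exp(-x), -y + 5*exp(y) + 4*sin(2*y))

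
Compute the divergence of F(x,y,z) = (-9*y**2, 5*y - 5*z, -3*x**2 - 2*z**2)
5 - 4*z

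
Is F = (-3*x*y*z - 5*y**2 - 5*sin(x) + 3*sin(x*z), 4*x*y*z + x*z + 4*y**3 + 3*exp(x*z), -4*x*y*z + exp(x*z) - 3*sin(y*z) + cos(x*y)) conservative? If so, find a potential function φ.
No, ∇×F = (-4*x*y - 4*x*z - 3*x*exp(x*z) - x*sin(x*y) - x - 3*z*cos(y*z), -3*x*y + 3*x*cos(x*z) + 4*y*z + y*sin(x*y) - z*exp(x*z), 3*x*z + 4*y*z + 10*y + 3*z*exp(x*z) + z) ≠ 0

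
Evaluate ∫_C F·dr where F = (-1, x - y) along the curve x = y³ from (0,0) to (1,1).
-5/4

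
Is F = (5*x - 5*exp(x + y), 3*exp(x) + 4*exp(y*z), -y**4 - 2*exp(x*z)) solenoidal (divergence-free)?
No, ∇·F = -2*x*exp(x*z) + 4*z*exp(y*z) - 5*exp(x + y) + 5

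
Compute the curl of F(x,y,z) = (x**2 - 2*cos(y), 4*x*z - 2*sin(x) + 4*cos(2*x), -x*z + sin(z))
(-4*x, z, 4*z - 8*sin(2*x) - 2*sin(y) - 2*cos(x))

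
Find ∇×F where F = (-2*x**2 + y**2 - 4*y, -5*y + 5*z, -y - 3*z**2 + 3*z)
(-6, 0, 4 - 2*y)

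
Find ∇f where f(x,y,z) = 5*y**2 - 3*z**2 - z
(0, 10*y, -6*z - 1)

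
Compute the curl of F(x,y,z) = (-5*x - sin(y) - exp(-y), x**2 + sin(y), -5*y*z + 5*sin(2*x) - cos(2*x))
(-5*z, -2*sin(2*x) - 10*cos(2*x), 2*x + cos(y) - exp(-y))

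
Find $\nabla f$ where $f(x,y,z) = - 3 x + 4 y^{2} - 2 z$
(-3, 8*y, -2)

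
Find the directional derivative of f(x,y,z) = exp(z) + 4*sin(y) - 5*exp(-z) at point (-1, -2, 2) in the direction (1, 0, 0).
0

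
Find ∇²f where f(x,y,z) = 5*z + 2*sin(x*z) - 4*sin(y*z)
-2*x**2*sin(x*z) + 4*y**2*sin(y*z) - 2*z**2*sin(x*z) + 4*z**2*sin(y*z)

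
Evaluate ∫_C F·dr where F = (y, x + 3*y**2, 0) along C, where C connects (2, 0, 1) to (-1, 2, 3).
6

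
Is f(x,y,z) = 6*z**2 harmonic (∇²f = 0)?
No, ∇²f = 12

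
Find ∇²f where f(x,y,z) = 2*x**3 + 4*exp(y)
12*x + 4*exp(y)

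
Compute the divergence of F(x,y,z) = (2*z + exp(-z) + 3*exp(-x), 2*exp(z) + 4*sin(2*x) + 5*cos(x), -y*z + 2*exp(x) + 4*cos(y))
-y - 3*exp(-x)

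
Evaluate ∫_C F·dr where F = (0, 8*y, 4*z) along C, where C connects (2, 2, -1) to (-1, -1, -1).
-12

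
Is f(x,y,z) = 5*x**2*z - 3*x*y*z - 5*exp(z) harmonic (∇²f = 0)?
No, ∇²f = 10*z - 5*exp(z)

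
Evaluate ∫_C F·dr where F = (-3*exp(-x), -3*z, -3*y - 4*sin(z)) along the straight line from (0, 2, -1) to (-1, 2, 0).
-5 - 4*cos(1) + 3*E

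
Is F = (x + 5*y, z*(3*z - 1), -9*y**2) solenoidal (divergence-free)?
No, ∇·F = 1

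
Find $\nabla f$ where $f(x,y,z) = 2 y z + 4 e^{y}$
(0, 2*z + 4*exp(y), 2*y)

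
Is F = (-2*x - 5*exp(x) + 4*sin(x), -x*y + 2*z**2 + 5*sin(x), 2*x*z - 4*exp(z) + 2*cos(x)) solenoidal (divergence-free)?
No, ∇·F = x - 5*exp(x) - 4*exp(z) + 4*cos(x) - 2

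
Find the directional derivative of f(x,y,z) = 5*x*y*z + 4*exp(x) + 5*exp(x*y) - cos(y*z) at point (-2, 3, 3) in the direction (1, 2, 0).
sqrt(5)*(-15*exp(6) - 5 + 4*exp(4) + 6*exp(6)*sin(9))*exp(-6)/5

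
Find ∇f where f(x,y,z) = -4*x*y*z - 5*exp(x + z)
(-4*y*z - 5*exp(x + z), -4*x*z, -4*x*y - 5*exp(x + z))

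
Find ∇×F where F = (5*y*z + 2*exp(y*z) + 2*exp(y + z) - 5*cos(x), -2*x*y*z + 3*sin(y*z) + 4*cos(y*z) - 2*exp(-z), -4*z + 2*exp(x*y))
(2*x*y + 2*x*exp(x*y) + 4*y*sin(y*z) - 3*y*cos(y*z) - 2*exp(-z), -2*y*exp(x*y) + 2*y*exp(y*z) + 5*y + 2*exp(y + z), -2*y*z - 2*z*exp(y*z) - 5*z - 2*exp(y + z))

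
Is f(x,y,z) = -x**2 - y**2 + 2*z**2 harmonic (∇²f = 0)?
Yes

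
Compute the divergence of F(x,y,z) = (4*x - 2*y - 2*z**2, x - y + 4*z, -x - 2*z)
1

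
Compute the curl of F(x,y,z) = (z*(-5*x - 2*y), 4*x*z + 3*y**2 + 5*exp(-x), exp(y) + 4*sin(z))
(-4*x + exp(y), -5*x - 2*y, 6*z - 5*exp(-x))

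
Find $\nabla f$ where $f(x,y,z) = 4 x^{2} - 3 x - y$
(8*x - 3, -1, 0)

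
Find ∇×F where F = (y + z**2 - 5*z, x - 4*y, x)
(0, 2*z - 6, 0)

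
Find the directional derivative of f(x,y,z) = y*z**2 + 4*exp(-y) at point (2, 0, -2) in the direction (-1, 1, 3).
0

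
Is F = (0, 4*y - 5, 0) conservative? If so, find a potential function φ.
Yes, F is conservative. φ = y*(2*y - 5)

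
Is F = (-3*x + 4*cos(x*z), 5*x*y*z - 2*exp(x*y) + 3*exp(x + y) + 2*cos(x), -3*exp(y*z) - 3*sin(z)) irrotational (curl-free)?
No, ∇×F = (-5*x*y - 3*z*exp(y*z), -4*x*sin(x*z), 5*y*z - 2*y*exp(x*y) + 3*exp(x + y) - 2*sin(x))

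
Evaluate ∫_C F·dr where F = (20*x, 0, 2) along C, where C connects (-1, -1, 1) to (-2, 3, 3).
34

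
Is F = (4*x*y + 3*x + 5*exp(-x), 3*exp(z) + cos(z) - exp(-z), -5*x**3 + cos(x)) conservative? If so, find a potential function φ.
No, ∇×F = (-3*exp(z) + sin(z) - exp(-z), 15*x**2 + sin(x), -4*x) ≠ 0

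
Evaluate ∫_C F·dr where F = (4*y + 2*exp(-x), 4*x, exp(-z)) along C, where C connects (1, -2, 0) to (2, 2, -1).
-E - 2*exp(-2) + 2*exp(-1) + 25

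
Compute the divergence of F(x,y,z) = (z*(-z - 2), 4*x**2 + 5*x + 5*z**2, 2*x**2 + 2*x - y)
0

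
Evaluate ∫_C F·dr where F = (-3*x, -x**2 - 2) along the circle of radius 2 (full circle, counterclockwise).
0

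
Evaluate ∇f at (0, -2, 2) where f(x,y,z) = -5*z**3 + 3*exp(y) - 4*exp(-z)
(0, 3*exp(-2), -60 + 4*exp(-2))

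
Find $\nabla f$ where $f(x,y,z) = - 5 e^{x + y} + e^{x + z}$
(-5*exp(x + y) + exp(x + z), -5*exp(x + y), exp(x + z))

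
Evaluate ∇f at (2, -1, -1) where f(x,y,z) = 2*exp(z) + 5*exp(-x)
(-5*exp(-2), 0, 2*exp(-1))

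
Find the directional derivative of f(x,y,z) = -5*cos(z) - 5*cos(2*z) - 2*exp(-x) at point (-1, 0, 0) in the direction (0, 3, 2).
0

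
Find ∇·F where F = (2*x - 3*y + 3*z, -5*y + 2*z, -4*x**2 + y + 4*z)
1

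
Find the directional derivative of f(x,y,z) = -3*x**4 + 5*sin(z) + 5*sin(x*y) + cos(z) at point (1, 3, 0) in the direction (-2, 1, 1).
sqrt(6)*(29 - 25*cos(3))/6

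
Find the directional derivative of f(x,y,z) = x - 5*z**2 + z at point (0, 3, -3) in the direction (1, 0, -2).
-61*sqrt(5)/5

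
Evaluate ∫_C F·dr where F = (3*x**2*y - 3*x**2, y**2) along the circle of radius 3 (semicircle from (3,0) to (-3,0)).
54 - 243*pi/8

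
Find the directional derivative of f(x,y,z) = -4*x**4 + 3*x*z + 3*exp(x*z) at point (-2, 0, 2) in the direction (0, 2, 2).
-3*sqrt(2)*(1 + exp(4))*exp(-4)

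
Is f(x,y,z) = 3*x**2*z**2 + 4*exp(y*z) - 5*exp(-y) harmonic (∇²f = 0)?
No, ∇²f = 6*x**2 + 4*y**2*exp(y*z) + 4*z**2*exp(y*z) + 6*z**2 - 5*exp(-y)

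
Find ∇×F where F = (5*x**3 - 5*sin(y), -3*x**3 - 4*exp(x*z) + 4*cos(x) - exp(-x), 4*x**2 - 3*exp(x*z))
(4*x*exp(x*z), -8*x + 3*z*exp(x*z), -9*x**2 - 4*z*exp(x*z) - 4*sin(x) + 5*cos(y) + exp(-x))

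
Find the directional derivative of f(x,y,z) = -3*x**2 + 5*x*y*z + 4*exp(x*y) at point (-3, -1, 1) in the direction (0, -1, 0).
15 + 12*exp(3)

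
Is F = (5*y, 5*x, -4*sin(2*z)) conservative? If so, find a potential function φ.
Yes, F is conservative. φ = 5*x*y + 2*cos(2*z)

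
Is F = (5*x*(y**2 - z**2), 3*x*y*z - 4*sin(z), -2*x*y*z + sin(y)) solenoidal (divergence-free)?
No, ∇·F = -2*x*y + 3*x*z + 5*y**2 - 5*z**2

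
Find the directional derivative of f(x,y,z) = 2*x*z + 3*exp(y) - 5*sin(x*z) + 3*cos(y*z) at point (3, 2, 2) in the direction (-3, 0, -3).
sqrt(2)*(-10 + 6*sin(4) + 25*cos(6))/2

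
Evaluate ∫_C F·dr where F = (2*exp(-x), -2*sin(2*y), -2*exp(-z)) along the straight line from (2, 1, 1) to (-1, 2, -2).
-4*cosh(1) + cos(4) - cos(2) + 4*cosh(2)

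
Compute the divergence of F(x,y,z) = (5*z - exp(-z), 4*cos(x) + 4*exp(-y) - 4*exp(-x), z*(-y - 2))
-y - 2 - 4*exp(-y)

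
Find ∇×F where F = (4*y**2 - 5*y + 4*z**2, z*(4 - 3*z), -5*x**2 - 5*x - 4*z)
(6*z - 4, 10*x + 8*z + 5, 5 - 8*y)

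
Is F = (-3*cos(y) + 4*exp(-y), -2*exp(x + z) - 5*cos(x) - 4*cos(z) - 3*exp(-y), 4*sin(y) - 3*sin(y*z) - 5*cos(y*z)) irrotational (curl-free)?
No, ∇×F = (5*z*sin(y*z) - 3*z*cos(y*z) + 2*exp(x + z) - 4*sin(z) + 4*cos(y), 0, -2*exp(x + z) + 5*sin(x) - 3*sin(y) + 4*exp(-y))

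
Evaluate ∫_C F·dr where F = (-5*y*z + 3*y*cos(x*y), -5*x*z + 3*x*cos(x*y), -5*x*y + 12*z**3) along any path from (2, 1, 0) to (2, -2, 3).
-3*sin(2) - 3*sin(4) + 303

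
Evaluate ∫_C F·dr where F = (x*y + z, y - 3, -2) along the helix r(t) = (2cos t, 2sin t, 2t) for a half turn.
-8*pi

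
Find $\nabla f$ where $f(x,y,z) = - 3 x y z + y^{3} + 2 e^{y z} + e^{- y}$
(-3*y*z, -3*x*z + 3*y**2 + 2*z*exp(y*z) - exp(-y), y*(-3*x + 2*exp(y*z)))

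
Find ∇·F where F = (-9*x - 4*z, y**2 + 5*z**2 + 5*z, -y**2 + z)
2*y - 8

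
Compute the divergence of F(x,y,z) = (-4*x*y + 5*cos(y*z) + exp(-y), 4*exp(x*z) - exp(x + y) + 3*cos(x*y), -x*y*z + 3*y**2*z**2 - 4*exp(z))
-x*y - 3*x*sin(x*y) + 6*y**2*z - 4*y - 4*exp(z) - exp(x + y)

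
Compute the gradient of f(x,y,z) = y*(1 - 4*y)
(0, 1 - 8*y, 0)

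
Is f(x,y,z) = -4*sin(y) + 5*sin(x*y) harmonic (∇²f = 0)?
No, ∇²f = -5*x**2*sin(x*y) - 5*y**2*sin(x*y) + 4*sin(y)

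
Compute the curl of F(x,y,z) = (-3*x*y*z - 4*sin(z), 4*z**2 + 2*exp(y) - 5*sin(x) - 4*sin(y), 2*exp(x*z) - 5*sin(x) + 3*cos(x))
(-8*z, -3*x*y - 2*z*exp(x*z) + 3*sin(x) + 5*cos(x) - 4*cos(z), 3*x*z - 5*cos(x))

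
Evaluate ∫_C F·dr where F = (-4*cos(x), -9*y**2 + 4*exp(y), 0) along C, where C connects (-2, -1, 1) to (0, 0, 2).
-4*sin(2) - 4*exp(-1) + 1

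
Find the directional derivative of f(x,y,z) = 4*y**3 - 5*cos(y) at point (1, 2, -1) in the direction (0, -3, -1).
-3*sqrt(10)*(5*sin(2) + 48)/10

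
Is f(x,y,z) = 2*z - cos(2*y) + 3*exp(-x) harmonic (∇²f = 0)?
No, ∇²f = 4*cos(2*y) + 3*exp(-x)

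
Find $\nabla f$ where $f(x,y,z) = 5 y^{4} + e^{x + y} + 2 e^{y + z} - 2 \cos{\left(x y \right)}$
(2*y*sin(x*y) + exp(x + y), 2*x*sin(x*y) + 20*y**3 + exp(x + y) + 2*exp(y + z), 2*exp(y + z))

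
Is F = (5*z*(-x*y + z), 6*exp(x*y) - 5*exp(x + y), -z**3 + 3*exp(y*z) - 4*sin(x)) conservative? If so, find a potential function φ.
No, ∇×F = (3*z*exp(y*z), -5*x*y + 10*z + 4*cos(x), 5*x*z + 6*y*exp(x*y) - 5*exp(x + y)) ≠ 0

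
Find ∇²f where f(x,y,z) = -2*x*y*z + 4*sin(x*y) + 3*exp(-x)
(-4*(x**2 + y**2)*exp(x)*sin(x*y) + 3)*exp(-x)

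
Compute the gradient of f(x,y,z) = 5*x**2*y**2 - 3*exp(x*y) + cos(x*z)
(10*x*y**2 - 3*y*exp(x*y) - z*sin(x*z), x*(10*x*y - 3*exp(x*y)), -x*sin(x*z))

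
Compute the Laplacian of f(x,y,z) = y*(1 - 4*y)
-8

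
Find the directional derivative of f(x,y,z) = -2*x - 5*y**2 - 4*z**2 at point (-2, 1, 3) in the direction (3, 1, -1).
8*sqrt(11)/11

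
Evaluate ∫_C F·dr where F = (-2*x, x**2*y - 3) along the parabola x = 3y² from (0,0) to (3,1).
-21/2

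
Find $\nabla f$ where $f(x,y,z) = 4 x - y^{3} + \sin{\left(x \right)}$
(cos(x) + 4, -3*y**2, 0)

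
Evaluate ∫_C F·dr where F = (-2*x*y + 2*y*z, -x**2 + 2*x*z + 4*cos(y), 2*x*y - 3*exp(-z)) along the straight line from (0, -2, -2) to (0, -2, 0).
3 - 3*exp(2)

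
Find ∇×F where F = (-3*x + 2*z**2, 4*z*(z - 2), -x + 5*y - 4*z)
(13 - 8*z, 4*z + 1, 0)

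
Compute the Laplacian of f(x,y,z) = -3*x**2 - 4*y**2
-14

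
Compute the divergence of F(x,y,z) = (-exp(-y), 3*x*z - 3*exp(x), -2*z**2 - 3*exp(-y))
-4*z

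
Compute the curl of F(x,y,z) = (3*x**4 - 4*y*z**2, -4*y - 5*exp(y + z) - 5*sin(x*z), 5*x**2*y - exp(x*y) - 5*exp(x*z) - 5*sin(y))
(5*x**2 - x*exp(x*y) + 5*x*cos(x*z) + 5*exp(y + z) - 5*cos(y), -10*x*y - 8*y*z + y*exp(x*y) + 5*z*exp(x*z), z*(4*z - 5*cos(x*z)))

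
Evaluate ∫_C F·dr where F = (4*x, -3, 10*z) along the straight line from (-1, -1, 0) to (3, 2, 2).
27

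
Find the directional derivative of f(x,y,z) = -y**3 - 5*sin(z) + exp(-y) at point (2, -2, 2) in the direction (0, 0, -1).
5*cos(2)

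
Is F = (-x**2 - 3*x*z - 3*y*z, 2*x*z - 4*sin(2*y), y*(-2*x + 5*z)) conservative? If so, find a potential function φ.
No, ∇×F = (-4*x + 5*z, -3*x - y, 5*z) ≠ 0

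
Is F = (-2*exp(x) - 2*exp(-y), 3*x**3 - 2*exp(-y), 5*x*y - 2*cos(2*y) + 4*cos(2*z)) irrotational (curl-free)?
No, ∇×F = (5*x + 4*sin(2*y), -5*y, 9*x**2 - 2*exp(-y))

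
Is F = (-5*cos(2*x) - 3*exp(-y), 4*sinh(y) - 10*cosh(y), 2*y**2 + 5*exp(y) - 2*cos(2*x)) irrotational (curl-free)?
No, ∇×F = (4*y + 5*exp(y), -4*sin(2*x), -3*exp(-y))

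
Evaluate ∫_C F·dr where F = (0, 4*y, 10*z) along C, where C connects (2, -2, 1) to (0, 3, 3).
50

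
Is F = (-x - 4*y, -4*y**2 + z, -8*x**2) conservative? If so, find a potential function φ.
No, ∇×F = (-1, 16*x, 4) ≠ 0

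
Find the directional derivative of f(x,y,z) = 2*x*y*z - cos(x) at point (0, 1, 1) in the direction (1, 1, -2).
sqrt(6)/3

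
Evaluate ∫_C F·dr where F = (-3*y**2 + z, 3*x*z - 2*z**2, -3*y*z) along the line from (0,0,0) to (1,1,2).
-14/3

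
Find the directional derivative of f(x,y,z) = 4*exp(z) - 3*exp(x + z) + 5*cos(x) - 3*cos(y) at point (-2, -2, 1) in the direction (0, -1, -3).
3*sqrt(10)*(-4*exp(2) + E*sin(2) + 3)*exp(-1)/10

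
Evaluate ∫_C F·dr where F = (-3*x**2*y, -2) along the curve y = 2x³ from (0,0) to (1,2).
-5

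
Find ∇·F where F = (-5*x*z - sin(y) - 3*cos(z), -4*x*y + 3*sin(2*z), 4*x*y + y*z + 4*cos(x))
-4*x + y - 5*z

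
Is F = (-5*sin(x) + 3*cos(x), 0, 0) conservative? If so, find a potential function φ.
Yes, F is conservative. φ = 3*sin(x) + 5*cos(x)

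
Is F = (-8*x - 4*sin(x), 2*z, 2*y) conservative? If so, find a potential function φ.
Yes, F is conservative. φ = -4*x**2 + 2*y*z + 4*cos(x)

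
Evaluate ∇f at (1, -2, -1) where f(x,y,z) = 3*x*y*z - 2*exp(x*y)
(4*exp(-2) + 6, -3 - 2*exp(-2), -6)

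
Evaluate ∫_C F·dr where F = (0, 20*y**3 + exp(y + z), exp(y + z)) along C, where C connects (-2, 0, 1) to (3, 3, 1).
-E + exp(4) + 405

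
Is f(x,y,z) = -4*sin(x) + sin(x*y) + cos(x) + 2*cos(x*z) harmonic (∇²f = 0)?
No, ∇²f = -x**2*sin(x*y) - 2*x**2*cos(x*z) - y**2*sin(x*y) - 2*z**2*cos(x*z) + 4*sin(x) - cos(x)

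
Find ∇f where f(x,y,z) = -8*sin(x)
(-8*cos(x), 0, 0)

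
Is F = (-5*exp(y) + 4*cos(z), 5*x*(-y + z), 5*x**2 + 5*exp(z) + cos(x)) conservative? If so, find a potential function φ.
No, ∇×F = (-5*x, -10*x + sin(x) - 4*sin(z), -5*y + 5*z + 5*exp(y)) ≠ 0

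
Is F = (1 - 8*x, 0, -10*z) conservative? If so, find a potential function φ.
Yes, F is conservative. φ = -4*x**2 + x - 5*z**2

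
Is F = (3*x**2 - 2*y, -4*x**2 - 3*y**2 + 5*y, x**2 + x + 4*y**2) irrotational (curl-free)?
No, ∇×F = (8*y, -2*x - 1, 2 - 8*x)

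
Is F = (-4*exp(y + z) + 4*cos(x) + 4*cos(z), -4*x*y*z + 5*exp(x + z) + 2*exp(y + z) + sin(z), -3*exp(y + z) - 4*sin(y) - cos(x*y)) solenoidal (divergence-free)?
No, ∇·F = -4*x*z - exp(y + z) - 4*sin(x)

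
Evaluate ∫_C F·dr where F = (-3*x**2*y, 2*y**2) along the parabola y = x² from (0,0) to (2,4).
352/15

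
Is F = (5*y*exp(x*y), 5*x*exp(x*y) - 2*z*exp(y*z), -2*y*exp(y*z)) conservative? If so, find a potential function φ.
Yes, F is conservative. φ = 5*exp(x*y) - 2*exp(y*z)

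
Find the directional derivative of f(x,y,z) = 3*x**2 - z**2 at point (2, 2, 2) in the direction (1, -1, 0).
6*sqrt(2)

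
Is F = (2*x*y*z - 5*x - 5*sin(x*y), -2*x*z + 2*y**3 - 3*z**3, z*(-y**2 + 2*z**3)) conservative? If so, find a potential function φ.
No, ∇×F = (2*x - 2*y*z + 9*z**2, 2*x*y, -2*x*z + 5*x*cos(x*y) - 2*z) ≠ 0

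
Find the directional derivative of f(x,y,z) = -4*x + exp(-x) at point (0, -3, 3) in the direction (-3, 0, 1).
3*sqrt(10)/2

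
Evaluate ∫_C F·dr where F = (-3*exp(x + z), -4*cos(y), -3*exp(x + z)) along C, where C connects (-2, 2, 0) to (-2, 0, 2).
-3 + 3*exp(-2) + 4*sin(2)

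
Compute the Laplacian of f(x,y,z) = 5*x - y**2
-2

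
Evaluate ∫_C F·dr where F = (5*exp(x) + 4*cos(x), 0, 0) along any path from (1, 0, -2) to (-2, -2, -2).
-5*E - 4*sin(2) - 4*sin(1) + 5*exp(-2)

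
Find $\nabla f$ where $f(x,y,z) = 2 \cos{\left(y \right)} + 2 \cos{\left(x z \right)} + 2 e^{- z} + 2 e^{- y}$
(-2*z*sin(x*z), -2*sin(y) - 2*exp(-y), -2*x*sin(x*z) - 2*exp(-z))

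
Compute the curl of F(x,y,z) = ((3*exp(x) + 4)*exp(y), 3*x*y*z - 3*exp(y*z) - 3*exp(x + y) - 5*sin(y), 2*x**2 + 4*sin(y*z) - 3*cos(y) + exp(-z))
(-3*x*y + 3*y*exp(y*z) + 4*z*cos(y*z) + 3*sin(y), -4*x, 3*y*z - 4*exp(y) - 6*exp(x + y))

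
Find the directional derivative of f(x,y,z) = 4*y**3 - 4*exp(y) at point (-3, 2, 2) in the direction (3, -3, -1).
12*sqrt(19)*(-12 + exp(2))/19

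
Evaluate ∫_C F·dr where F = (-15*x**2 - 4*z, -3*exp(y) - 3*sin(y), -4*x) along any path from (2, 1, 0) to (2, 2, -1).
-3*exp(2) - 3*cos(1) + 3*cos(2) + 8 + 3*E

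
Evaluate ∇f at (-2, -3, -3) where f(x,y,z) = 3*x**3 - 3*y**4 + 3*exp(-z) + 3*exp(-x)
(36 - 3*exp(2), 324, -3*exp(3))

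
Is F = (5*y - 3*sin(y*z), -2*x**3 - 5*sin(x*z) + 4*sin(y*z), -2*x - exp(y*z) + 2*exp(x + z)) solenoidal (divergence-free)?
No, ∇·F = -y*exp(y*z) + 4*z*cos(y*z) + 2*exp(x + z)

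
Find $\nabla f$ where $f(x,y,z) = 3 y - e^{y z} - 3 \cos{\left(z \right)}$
(0, -z*exp(y*z) + 3, -y*exp(y*z) + 3*sin(z))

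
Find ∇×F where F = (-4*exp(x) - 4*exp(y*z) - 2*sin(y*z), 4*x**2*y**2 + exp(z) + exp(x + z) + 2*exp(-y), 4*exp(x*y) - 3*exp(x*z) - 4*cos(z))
(4*x*exp(x*y) - exp(z) - exp(x + z), -4*y*exp(x*y) - 4*y*exp(y*z) - 2*y*cos(y*z) + 3*z*exp(x*z), 8*x*y**2 + 4*z*exp(y*z) + 2*z*cos(y*z) + exp(x + z))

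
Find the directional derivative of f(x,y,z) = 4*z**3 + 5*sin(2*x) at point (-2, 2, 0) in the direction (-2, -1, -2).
-20*cos(4)/3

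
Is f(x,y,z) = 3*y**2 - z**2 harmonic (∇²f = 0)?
No, ∇²f = 4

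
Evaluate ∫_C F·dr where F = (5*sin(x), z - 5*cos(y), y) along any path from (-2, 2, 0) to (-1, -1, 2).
-2 - 5*sqrt(2)*cos(pi/4 + 1) + 5*sqrt(2)*sin(pi/4 + 2)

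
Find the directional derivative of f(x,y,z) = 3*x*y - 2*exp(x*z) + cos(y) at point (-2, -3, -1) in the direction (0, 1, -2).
sqrt(5)*(-8*exp(2) - 6 + sin(3))/5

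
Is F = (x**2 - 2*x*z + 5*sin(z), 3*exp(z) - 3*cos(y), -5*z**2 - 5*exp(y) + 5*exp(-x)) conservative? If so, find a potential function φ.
No, ∇×F = (-5*exp(y) - 3*exp(z), -2*x + 5*cos(z) + 5*exp(-x), 0) ≠ 0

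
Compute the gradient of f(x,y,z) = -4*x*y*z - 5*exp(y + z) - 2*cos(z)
(-4*y*z, -4*x*z - 5*exp(y + z), -4*x*y - 5*exp(y + z) + 2*sin(z))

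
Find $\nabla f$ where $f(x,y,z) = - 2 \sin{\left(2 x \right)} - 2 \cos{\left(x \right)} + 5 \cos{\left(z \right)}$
(2*sin(x) - 4*cos(2*x), 0, -5*sin(z))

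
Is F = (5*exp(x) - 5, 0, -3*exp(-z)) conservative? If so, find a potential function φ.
Yes, F is conservative. φ = -5*x + 5*exp(x) + 3*exp(-z)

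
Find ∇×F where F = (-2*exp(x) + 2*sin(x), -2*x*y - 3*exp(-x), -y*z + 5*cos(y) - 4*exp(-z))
(-z - 5*sin(y), 0, -2*y + 3*exp(-x))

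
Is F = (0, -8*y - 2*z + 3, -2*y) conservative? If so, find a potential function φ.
Yes, F is conservative. φ = y*(-4*y - 2*z + 3)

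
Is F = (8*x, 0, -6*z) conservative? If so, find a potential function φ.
Yes, F is conservative. φ = 4*x**2 - 3*z**2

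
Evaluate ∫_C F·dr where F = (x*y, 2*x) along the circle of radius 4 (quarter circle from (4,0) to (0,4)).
-64/3 + 8*pi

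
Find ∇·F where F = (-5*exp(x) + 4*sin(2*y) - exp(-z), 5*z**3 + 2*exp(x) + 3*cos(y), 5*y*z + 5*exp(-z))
5*y - 5*exp(x) - 3*sin(y) - 5*exp(-z)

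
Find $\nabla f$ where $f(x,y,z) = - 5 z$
(0, 0, -5)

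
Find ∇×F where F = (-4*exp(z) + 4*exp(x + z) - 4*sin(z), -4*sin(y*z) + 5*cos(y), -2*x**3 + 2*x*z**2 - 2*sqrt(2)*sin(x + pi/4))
(4*y*cos(y*z), 6*x**2 - 2*z**2 - 4*exp(z) + 4*exp(x + z) - 4*cos(z) + 2*sqrt(2)*cos(x + pi/4), 0)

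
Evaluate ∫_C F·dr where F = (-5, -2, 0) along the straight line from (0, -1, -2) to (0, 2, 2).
-6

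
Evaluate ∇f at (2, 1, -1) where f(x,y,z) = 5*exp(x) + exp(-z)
(5*exp(2), 0, -E)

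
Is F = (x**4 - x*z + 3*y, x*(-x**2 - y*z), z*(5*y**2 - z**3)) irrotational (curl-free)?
No, ∇×F = (y*(x + 10*z), -x, -3*x**2 - y*z - 3)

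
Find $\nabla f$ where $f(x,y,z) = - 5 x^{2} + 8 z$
(-10*x, 0, 8)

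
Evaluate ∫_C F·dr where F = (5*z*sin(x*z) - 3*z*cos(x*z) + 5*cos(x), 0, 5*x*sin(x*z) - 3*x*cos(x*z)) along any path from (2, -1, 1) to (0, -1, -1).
-5 + 5*cos(2) - 2*sin(2)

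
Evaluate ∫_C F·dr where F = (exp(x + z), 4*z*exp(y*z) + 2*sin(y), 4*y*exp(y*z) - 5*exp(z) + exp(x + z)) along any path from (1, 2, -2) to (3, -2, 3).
(-exp(5) - 4*exp(2) + 4 + 5*exp(4) + (-5 + exp(3))*exp(9))*exp(-6)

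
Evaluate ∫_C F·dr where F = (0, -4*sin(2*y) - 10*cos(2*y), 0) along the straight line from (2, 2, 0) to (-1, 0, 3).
5*sin(4) - 2*cos(4) + 2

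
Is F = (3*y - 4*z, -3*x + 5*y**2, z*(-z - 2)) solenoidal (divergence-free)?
No, ∇·F = 10*y - 2*z - 2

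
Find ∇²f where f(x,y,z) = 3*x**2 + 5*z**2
16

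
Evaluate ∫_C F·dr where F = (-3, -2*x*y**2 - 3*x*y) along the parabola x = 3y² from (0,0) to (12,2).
-552/5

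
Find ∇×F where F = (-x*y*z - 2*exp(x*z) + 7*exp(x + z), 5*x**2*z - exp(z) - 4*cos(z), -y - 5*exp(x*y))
(-5*x**2 - 5*x*exp(x*y) + exp(z) - 4*sin(z) - 1, -x*y - 2*x*exp(x*z) + 5*y*exp(x*y) + 7*exp(x + z), 11*x*z)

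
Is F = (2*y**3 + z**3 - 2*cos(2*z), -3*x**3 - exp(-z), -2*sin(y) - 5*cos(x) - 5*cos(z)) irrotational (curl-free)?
No, ∇×F = (-2*cos(y) - exp(-z), 3*z**2 - 5*sin(x) + 4*sin(2*z), -9*x**2 - 6*y**2)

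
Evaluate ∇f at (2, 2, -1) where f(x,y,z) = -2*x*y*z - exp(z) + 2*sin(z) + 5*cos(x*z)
(4 - 5*sin(2), 4, -8 - exp(-1) + 2*cos(1) + 10*sin(2))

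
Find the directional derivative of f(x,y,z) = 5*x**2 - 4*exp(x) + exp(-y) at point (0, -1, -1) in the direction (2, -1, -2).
-8/3 + E/3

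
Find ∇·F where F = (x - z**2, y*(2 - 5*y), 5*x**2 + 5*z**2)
-10*y + 10*z + 3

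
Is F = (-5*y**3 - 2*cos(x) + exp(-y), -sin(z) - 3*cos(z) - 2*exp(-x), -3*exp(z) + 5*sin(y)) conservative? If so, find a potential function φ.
No, ∇×F = (-3*sin(z) + 5*cos(y) + cos(z), 0, 15*y**2 + exp(-y) + 2*exp(-x)) ≠ 0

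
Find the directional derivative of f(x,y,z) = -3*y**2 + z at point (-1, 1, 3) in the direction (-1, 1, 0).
-3*sqrt(2)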